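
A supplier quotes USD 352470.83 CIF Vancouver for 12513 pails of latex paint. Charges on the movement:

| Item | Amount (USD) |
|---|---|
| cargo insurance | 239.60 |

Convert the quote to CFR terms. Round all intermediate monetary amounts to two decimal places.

From CIF to CFR, the seller no longer bears: insurance.
CFR price = 352470.83 − 239.60 = 352231.23

CFR price: USD 352231.23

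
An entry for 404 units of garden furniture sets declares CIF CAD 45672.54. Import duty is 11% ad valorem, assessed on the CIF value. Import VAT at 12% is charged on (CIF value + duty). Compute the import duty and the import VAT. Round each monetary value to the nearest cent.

Import duty = 45672.54 × 11% = 5023.98
VAT base = CIF + duty = 45672.54 + 5023.98 = 50696.52
Import VAT = 50696.52 × 12% = 6083.58

Import duty: CAD 5023.98; import VAT: CAD 6083.58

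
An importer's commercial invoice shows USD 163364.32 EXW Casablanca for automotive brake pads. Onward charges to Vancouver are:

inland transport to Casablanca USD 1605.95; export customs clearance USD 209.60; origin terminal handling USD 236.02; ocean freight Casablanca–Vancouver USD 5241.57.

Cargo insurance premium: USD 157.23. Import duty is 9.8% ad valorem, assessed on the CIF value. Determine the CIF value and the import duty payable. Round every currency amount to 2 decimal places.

CIF value: USD 170814.69; import duty: USD 16739.84

CIF = EXW price + pre-shipment costs + freight + insurance
CIF = 163364.32 + 1605.95 + 209.60 + 236.02 + 5241.57 + 157.23 = 170814.69
Import duty = 170814.69 × 9.8% = 16739.84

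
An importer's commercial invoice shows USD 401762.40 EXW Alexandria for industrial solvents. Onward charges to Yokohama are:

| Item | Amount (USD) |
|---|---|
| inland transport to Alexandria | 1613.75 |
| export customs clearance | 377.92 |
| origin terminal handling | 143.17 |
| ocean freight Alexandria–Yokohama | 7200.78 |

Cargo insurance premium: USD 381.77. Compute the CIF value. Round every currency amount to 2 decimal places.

CIF value: USD 411479.79

CIF = EXW price + pre-shipment costs + freight + insurance
CIF = 401762.40 + 1613.75 + 377.92 + 143.17 + 7200.78 + 381.77 = 411479.79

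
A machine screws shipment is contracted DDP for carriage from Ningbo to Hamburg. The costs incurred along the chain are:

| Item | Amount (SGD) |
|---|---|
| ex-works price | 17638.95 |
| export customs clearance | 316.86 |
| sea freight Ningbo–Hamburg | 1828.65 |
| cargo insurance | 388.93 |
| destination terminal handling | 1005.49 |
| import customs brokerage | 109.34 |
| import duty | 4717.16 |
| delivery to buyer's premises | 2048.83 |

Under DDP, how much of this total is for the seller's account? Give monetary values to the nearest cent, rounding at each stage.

DDP: the seller bears all costs including import duty.
Seller's account: goods 17638.95 + export clearance 316.86 + freight 1828.65 + insurance 388.93 + destination terminal 1005.49 + brokerage 109.34 + duty 4717.16 + delivery 2048.83 = 28054.21
Buyer's account: 0.00

Seller's account: SGD 28054.21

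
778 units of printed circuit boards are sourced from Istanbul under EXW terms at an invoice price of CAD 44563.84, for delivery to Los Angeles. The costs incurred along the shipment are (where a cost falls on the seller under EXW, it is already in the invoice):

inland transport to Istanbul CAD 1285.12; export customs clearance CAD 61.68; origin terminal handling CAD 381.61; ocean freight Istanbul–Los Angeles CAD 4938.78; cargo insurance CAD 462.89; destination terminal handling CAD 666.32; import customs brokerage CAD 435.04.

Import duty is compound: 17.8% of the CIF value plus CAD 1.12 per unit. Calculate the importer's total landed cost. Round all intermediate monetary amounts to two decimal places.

Total landed cost: CAD 62868.16

EXW: the seller makes goods available at their premises; the buyer bears all onward costs.
CIF value = EXW price + inland to port + export clearance + origin terminal + freight + insurance = 44563.84 + 1285.12 + 61.68 + 381.61 + 4938.78 + 462.89 = 51693.92
Ad valorem component: 51693.92 × 17.8% = 9201.52
Specific component: 778 × 1.12 = 871.36
Import duty = 9201.52 + 871.36 = 10072.88
Buyer bears: inland to port 1285.12 + export clearance 61.68 + origin terminal 381.61 + freight 4938.78 + insurance 462.89 + destination terminal 666.32 + brokerage 435.04 + duty 10072.88 = 18304.32
Landed cost = invoice 44563.84 + 18304.32 = 62868.16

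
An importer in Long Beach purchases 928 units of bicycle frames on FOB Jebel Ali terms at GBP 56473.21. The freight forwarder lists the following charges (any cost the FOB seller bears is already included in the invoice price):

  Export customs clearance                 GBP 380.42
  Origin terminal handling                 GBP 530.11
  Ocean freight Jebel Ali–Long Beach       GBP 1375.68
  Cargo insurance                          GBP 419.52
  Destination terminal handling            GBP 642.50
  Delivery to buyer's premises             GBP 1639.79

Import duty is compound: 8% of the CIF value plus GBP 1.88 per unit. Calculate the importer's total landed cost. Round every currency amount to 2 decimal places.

FOB: the seller bears costs until goods are on board at the origin port; the buyer bears freight, insurance and all costs thereafter.
Already in the invoice (seller's account under FOB): export clearance, origin terminal — exclude.
CIF value = FOB price + freight + insurance = 56473.21 + 1375.68 + 419.52 = 58268.41
Ad valorem component: 58268.41 × 8% = 4661.47
Specific component: 928 × 1.88 = 1744.64
Import duty = 4661.47 + 1744.64 = 6406.11
Buyer bears: freight 1375.68 + insurance 419.52 + destination terminal 642.50 + delivery 1639.79 + duty 6406.11 = 10483.60
Landed cost = invoice 56473.21 + 10483.60 = 66956.81

Total landed cost: GBP 66956.81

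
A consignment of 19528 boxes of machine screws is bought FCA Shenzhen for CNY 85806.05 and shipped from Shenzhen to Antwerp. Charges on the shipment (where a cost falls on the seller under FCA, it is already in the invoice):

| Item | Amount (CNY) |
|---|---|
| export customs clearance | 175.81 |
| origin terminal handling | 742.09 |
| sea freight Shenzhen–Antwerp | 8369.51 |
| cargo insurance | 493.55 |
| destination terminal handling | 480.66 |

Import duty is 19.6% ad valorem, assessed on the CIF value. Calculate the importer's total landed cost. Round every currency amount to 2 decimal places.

Total landed cost: CNY 114592.46

FCA: the seller delivers export-cleared goods to the carrier; the buyer bears costs from that point.
Already in the invoice (seller's account under FCA): export clearance — exclude.
CIF value = FCA price + origin terminal + freight + insurance = 85806.05 + 742.09 + 8369.51 + 493.55 = 95411.20
Import duty = 95411.20 × 19.6% = 18700.60
Buyer bears: origin terminal 742.09 + freight 8369.51 + insurance 493.55 + destination terminal 480.66 + duty 18700.60 = 28786.41
Landed cost = invoice 85806.05 + 28786.41 = 114592.46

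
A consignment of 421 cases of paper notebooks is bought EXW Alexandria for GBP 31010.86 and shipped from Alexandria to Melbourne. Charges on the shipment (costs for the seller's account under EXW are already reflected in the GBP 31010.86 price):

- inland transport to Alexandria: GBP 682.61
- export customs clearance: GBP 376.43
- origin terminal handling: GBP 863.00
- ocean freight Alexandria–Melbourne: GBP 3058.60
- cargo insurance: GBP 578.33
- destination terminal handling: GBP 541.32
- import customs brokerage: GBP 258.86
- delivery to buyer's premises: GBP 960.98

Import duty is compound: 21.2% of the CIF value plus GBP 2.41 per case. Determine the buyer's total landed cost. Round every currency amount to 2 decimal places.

EXW: the seller makes goods available at their premises; the buyer bears all onward costs.
CIF value = EXW price + inland to port + export clearance + origin terminal + freight + insurance = 31010.86 + 682.61 + 376.43 + 863.00 + 3058.60 + 578.33 = 36569.83
Ad valorem component: 36569.83 × 21.2% = 7752.80
Specific component: 421 × 2.41 = 1014.61
Import duty = 7752.80 + 1014.61 = 8767.41
Buyer bears: inland to port 682.61 + export clearance 376.43 + origin terminal 863.00 + freight 3058.60 + insurance 578.33 + destination terminal 541.32 + brokerage 258.86 + delivery 960.98 + duty 8767.41 = 16087.54
Landed cost = invoice 31010.86 + 16087.54 = 47098.40

Total landed cost: GBP 47098.40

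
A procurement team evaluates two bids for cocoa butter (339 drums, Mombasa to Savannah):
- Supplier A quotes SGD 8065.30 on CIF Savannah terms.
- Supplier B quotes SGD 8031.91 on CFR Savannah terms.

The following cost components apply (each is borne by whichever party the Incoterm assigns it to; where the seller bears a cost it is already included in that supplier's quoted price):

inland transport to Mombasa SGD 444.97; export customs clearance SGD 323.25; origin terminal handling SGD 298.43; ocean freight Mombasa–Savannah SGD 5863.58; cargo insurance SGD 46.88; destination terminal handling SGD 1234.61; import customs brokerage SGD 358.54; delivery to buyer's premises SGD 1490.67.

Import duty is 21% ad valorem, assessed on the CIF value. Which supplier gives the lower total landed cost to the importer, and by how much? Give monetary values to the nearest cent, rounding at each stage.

Supplier A is cheaper by SGD 16.33

Supplier A (CIF):
The CIF price already equals the CIF value: 8065.30
Import duty = 8065.30 × 21% = 1693.71
Buyer bears (A): 1234.61 + 358.54 + 1490.67 = 3083.82
Landed cost (A) = invoice 8065.30 + 3083.82 + duty 1693.71 = 12842.83
Supplier B (CFR):
CIF value = CFR price + insurance = 8031.91 + 46.88 = 8078.79
Import duty = 8078.79 × 21% = 1696.55
Buyer bears (B): 46.88 + 1234.61 + 358.54 + 1490.67 = 3130.70
Landed cost (B) = invoice 8031.91 + 3130.70 + duty 1696.55 = 12859.16
Difference = |12842.83 − 12859.16| = 16.33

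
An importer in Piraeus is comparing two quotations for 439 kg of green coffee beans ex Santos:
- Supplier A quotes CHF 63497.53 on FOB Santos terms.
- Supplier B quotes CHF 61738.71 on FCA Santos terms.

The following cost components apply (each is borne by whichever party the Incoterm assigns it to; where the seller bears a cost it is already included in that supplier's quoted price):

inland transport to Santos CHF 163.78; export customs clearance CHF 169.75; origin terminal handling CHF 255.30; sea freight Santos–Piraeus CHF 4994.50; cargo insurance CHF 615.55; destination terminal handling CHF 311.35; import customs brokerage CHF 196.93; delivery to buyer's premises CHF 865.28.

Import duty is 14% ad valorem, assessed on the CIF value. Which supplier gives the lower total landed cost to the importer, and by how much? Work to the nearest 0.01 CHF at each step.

Supplier B is cheaper by CHF 1714.01

Supplier A (FOB):
CIF value = FOB price + freight + insurance = 63497.53 + 4994.50 + 615.55 = 69107.58
Import duty = 69107.58 × 14% = 9675.06
Buyer bears (A): 4994.50 + 615.55 + 311.35 + 196.93 + 865.28 = 6983.61
Landed cost (A) = invoice 63497.53 + 6983.61 + duty 9675.06 = 80156.20
Supplier B (FCA):
CIF value = FCA price + origin terminal + freight + insurance = 61738.71 + 255.30 + 4994.50 + 615.55 = 67604.06
Import duty = 67604.06 × 14% = 9464.57
Buyer bears (B): 255.30 + 4994.50 + 615.55 + 311.35 + 196.93 + 865.28 = 7238.91
Landed cost (B) = invoice 61738.71 + 7238.91 + duty 9464.57 = 78442.19
Difference = |80156.20 − 78442.19| = 1714.01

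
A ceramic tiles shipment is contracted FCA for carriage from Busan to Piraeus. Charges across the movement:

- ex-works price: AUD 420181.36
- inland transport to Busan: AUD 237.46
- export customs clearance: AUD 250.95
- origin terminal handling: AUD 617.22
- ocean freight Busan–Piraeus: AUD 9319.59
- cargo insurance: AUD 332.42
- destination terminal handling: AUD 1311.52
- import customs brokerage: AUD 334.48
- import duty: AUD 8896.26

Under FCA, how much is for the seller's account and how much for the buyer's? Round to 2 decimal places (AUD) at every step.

FCA: the seller delivers export-cleared goods to the carrier; the buyer bears costs from that point.
Seller's account: goods 420181.36 + inland to port 237.46 + export clearance 250.95 = 420669.77
Buyer's account: origin terminal 617.22 + freight 9319.59 + insurance 332.42 + destination terminal 1311.52 + brokerage 334.48 + duty 8896.26 = 20811.49

Seller: AUD 420669.77; buyer: AUD 20811.49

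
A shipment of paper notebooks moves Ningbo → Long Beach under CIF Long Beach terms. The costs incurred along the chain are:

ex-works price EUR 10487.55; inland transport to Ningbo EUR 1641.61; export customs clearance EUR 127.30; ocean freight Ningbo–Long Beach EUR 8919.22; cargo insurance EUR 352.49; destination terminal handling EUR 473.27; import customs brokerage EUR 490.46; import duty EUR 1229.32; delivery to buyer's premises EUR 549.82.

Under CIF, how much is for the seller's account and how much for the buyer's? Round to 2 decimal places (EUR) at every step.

Seller: EUR 21528.17; buyer: EUR 2742.87

CIF: the seller pays costs through ocean freight and marine insurance to the destination port.
Seller's account: goods 10487.55 + inland to port 1641.61 + export clearance 127.30 + freight 8919.22 + insurance 352.49 = 21528.17
Buyer's account: destination terminal 473.27 + brokerage 490.46 + duty 1229.32 + delivery 549.82 = 2742.87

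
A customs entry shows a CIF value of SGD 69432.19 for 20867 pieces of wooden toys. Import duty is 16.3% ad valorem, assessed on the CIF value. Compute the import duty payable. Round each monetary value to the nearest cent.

Import duty = 69432.19 × 16.3% = 11317.45

Import duty: SGD 11317.45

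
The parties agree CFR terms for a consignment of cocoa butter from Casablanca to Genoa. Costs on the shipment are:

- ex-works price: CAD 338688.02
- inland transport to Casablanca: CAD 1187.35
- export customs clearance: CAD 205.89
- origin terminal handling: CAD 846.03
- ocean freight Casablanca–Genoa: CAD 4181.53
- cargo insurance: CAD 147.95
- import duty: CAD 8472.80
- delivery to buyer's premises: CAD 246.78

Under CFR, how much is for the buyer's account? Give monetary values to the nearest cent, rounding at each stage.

CFR: the seller pays costs through ocean freight to the destination port, but not insurance.
Seller's account: goods 338688.02 + inland to port 1187.35 + export clearance 205.89 + origin terminal 846.03 + freight 4181.53 = 345108.82
Buyer's account: insurance 147.95 + duty 8472.80 + delivery 246.78 = 8867.53

Buyer's account: CAD 8867.53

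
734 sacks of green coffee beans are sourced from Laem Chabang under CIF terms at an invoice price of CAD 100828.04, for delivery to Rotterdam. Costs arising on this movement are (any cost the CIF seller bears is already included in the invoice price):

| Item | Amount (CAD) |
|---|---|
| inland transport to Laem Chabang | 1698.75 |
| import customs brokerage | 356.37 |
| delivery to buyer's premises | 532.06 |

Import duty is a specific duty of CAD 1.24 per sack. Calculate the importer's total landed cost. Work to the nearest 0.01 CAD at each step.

CIF: the seller pays costs through ocean freight and marine insurance to the destination port.
Already in the invoice (seller's account under CIF): inland to port — exclude.
The CIF price already equals the CIF value: 100828.04
Import duty = 734 × 1.24 = 910.16
Buyer bears: brokerage 356.37 + delivery 532.06 + duty 910.16 = 1798.59
Landed cost = invoice 100828.04 + 1798.59 = 102626.63

Total landed cost: CAD 102626.63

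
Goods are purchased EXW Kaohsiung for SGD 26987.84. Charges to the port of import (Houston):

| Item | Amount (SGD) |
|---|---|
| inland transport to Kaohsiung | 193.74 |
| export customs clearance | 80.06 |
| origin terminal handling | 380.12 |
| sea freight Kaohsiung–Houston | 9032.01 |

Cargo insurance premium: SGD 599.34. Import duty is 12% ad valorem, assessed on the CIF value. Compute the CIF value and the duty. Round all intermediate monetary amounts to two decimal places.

CIF = EXW price + pre-shipment costs + freight + insurance
CIF = 26987.84 + 193.74 + 80.06 + 380.12 + 9032.01 + 599.34 = 37273.11
Import duty = 37273.11 × 12% = 4472.77

CIF value: SGD 37273.11; import duty: SGD 4472.77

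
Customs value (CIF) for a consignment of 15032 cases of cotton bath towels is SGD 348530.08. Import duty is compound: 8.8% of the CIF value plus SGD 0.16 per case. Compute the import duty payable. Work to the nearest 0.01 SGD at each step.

Ad valorem component: 348530.08 × 8.8% = 30670.65
Specific component: 15032 × 0.16 = 2405.12
Import duty = 30670.65 + 2405.12 = 33075.77

Import duty: SGD 33075.77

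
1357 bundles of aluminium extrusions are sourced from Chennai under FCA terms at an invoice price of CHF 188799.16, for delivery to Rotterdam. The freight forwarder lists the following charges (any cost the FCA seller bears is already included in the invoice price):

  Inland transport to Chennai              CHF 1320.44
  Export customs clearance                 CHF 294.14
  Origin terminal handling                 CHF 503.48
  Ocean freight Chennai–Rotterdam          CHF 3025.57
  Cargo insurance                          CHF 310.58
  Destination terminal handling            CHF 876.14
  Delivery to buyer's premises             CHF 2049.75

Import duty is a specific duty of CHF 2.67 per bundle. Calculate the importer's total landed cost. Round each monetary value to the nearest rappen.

FCA: the seller delivers export-cleared goods to the carrier; the buyer bears costs from that point.
Already in the invoice (seller's account under FCA): inland to port, export clearance — exclude.
CIF value = FCA price + origin terminal + freight + insurance = 188799.16 + 503.48 + 3025.57 + 310.58 = 192638.79
Import duty = 1357 × 2.67 = 3623.19
Buyer bears: origin terminal 503.48 + freight 3025.57 + insurance 310.58 + destination terminal 876.14 + delivery 2049.75 + duty 3623.19 = 10388.71
Landed cost = invoice 188799.16 + 10388.71 = 199187.87

Total landed cost: CHF 199187.87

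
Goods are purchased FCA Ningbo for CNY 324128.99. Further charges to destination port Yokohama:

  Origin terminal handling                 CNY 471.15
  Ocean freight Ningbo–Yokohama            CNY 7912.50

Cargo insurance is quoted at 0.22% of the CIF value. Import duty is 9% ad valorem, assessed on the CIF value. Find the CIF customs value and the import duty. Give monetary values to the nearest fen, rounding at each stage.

CIF value: CNY 333245.78; import duty: CNY 29992.12

Let C be the CIF value. C = FCA price + pre-shipment costs + freight + 0.22% × C
C − 0.22% × C = 324128.99 + 471.15 + 7912.50
0.9978 × C = 332512.64
C = 332512.64 / 0.9978 = 333245.78
Insurance premium = 0.22% × 333245.78 = 733.14
Import duty = 333245.78 × 9% = 29992.12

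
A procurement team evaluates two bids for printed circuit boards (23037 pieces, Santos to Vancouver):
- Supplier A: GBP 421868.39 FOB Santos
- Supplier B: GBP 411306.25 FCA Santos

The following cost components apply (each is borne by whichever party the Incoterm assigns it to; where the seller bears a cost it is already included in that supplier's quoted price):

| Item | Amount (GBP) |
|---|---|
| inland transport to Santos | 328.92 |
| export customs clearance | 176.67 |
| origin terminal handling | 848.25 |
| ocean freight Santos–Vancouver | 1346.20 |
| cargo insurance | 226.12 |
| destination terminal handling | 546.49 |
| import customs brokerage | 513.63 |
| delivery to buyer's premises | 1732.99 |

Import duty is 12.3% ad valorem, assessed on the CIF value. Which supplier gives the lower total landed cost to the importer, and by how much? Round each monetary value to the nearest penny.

Supplier A (FOB):
CIF value = FOB price + freight + insurance = 421868.39 + 1346.20 + 226.12 = 423440.71
Import duty = 423440.71 × 12.3% = 52083.21
Buyer bears (A): 1346.20 + 226.12 + 546.49 + 513.63 + 1732.99 = 4365.43
Landed cost (A) = invoice 421868.39 + 4365.43 + duty 52083.21 = 478317.03
Supplier B (FCA):
CIF value = FCA price + origin terminal + freight + insurance = 411306.25 + 848.25 + 1346.20 + 226.12 = 413726.82
Import duty = 413726.82 × 12.3% = 50888.40
Buyer bears (B): 848.25 + 1346.20 + 226.12 + 546.49 + 513.63 + 1732.99 = 5213.68
Landed cost (B) = invoice 411306.25 + 5213.68 + duty 50888.40 = 467408.33
Difference = |478317.03 − 467408.33| = 10908.70

Supplier B is cheaper by GBP 10908.70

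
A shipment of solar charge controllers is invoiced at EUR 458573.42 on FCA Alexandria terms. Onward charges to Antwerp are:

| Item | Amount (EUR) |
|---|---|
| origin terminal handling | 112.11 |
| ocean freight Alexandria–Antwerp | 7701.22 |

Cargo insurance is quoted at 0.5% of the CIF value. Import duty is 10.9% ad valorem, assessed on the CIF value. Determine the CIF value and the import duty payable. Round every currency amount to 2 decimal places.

CIF value: EUR 468730.40; import duty: EUR 51091.61

Let C be the CIF value. C = FCA price + pre-shipment costs + freight + 0.5% × C
C − 0.5% × C = 458573.42 + 112.11 + 7701.22
0.995 × C = 466386.75
C = 466386.75 / 0.995 = 468730.40
Insurance premium = 0.5% × 468730.40 = 2343.65
Import duty = 468730.40 × 10.9% = 51091.61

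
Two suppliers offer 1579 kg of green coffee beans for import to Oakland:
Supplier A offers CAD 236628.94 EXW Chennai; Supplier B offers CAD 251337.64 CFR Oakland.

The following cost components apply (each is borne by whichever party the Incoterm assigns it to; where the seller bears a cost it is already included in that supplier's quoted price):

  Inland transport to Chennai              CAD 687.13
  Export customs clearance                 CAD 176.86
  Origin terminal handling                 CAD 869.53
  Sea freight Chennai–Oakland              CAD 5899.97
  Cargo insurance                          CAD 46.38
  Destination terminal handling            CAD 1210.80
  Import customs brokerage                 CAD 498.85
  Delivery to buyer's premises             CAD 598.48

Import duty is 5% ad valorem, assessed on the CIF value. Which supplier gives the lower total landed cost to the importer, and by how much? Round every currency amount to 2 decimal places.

Supplier A (EXW):
CIF value = EXW price + inland to port + export clearance + origin terminal + freight + insurance = 236628.94 + 687.13 + 176.86 + 869.53 + 5899.97 + 46.38 = 244308.81
Import duty = 244308.81 × 5% = 12215.44
Buyer bears (A): 687.13 + 176.86 + 869.53 + 5899.97 + 46.38 + 1210.80 + 498.85 + 598.48 = 9988.00
Landed cost (A) = invoice 236628.94 + 9988.00 + duty 12215.44 = 258832.38
Supplier B (CFR):
CIF value = CFR price + insurance = 251337.64 + 46.38 = 251384.02
Import duty = 251384.02 × 5% = 12569.20
Buyer bears (B): 46.38 + 1210.80 + 498.85 + 598.48 = 2354.51
Landed cost (B) = invoice 251337.64 + 2354.51 + duty 12569.20 = 266261.35
Difference = |258832.38 − 266261.35| = 7428.97

Supplier A is cheaper by CAD 7428.97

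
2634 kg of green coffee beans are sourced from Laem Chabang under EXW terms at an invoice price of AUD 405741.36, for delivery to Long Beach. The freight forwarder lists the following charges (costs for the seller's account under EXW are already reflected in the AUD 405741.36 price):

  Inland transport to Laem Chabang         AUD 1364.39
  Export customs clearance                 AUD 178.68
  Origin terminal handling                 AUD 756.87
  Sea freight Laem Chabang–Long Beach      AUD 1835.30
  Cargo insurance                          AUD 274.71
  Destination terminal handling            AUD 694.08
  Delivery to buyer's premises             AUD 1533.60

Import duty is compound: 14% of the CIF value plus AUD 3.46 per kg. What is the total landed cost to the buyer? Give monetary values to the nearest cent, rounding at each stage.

Total landed cost: AUD 478913.81

EXW: the seller makes goods available at their premises; the buyer bears all onward costs.
CIF value = EXW price + inland to port + export clearance + origin terminal + freight + insurance = 405741.36 + 1364.39 + 178.68 + 756.87 + 1835.30 + 274.71 = 410151.31
Ad valorem component: 410151.31 × 14% = 57421.18
Specific component: 2634 × 3.46 = 9113.64
Import duty = 57421.18 + 9113.64 = 66534.82
Buyer bears: inland to port 1364.39 + export clearance 178.68 + origin terminal 756.87 + freight 1835.30 + insurance 274.71 + destination terminal 694.08 + delivery 1533.60 + duty 66534.82 = 73172.45
Landed cost = invoice 405741.36 + 73172.45 = 478913.81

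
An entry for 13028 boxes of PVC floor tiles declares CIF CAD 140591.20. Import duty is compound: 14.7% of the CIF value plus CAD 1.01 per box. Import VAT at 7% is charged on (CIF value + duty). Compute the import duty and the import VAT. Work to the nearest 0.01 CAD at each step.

Ad valorem component: 140591.20 × 14.7% = 20666.91
Specific component: 13028 × 1.01 = 13158.28
Import duty = 20666.91 + 13158.28 = 33825.19
VAT base = CIF + duty = 140591.20 + 33825.19 = 174416.39
Import VAT = 174416.39 × 7% = 12209.15

Import duty: CAD 33825.19; import VAT: CAD 12209.15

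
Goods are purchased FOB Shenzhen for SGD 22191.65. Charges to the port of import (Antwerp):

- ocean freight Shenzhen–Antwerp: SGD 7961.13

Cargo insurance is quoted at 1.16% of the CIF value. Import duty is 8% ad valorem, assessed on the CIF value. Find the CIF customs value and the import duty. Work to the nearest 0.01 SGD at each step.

CIF value: SGD 30506.66; import duty: SGD 2440.53

Let C be the CIF value. C = FOB price + freight + 1.16% × C
C − 1.16% × C = 22191.65 + 7961.13
0.9884 × C = 30152.78
C = 30152.78 / 0.9884 = 30506.66
Insurance premium = 1.16% × 30506.66 = 353.88
Import duty = 30506.66 × 8% = 2440.53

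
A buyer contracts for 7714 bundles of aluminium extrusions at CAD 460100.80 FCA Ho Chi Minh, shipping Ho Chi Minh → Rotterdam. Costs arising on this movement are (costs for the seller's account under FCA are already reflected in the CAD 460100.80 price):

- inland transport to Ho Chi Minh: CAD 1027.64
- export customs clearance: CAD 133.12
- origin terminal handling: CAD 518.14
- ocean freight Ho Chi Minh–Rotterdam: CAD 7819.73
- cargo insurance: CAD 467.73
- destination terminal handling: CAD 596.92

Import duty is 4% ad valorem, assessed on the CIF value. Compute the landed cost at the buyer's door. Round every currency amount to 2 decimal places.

Total landed cost: CAD 488259.58

FCA: the seller delivers export-cleared goods to the carrier; the buyer bears costs from that point.
Already in the invoice (seller's account under FCA): inland to port, export clearance — exclude.
CIF value = FCA price + origin terminal + freight + insurance = 460100.80 + 518.14 + 7819.73 + 467.73 = 468906.40
Import duty = 468906.40 × 4% = 18756.26
Buyer bears: origin terminal 518.14 + freight 7819.73 + insurance 467.73 + destination terminal 596.92 + duty 18756.26 = 28158.78
Landed cost = invoice 460100.80 + 28158.78 = 488259.58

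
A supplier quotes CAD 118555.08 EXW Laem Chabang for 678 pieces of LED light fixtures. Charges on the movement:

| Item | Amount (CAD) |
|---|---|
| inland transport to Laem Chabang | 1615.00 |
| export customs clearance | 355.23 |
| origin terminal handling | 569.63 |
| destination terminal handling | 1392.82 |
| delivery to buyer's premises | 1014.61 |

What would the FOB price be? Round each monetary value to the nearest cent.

FOB price: CAD 121094.94

Not relevant to the conversion: destination terminal, delivery — on the buyer under both terms; not part of either seller's price.
From EXW to FOB, the seller additionally bears: inland to port, export clearance, origin terminal.
FOB price = 118555.08 + 1615.00 + 355.23 + 569.63 = 121094.94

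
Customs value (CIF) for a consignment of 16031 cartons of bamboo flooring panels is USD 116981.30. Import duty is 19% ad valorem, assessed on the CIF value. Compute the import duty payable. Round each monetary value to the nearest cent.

Import duty: USD 22226.45

Import duty = 116981.30 × 19% = 22226.45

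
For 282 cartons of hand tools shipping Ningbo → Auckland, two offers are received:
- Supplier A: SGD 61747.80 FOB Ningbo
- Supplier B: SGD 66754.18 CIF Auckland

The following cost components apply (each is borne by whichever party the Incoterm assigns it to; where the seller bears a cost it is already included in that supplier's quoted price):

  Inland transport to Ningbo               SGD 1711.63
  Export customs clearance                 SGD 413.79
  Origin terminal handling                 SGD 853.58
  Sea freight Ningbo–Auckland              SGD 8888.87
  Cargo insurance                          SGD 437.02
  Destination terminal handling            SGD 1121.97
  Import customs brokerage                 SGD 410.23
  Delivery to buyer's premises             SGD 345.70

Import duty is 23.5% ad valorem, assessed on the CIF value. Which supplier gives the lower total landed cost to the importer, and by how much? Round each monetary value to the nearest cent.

Supplier A (FOB):
CIF value = FOB price + freight + insurance = 61747.80 + 8888.87 + 437.02 = 71073.69
Import duty = 71073.69 × 23.5% = 16702.32
Buyer bears (A): 8888.87 + 437.02 + 1121.97 + 410.23 + 345.70 = 11203.79
Landed cost (A) = invoice 61747.80 + 11203.79 + duty 16702.32 = 89653.91
Supplier B (CIF):
The CIF price already equals the CIF value: 66754.18
Import duty = 66754.18 × 23.5% = 15687.23
Buyer bears (B): 1121.97 + 410.23 + 345.70 = 1877.90
Landed cost (B) = invoice 66754.18 + 1877.90 + duty 15687.23 = 84319.31
Difference = |89653.91 − 84319.31| = 5334.60

Supplier B is cheaper by SGD 5334.60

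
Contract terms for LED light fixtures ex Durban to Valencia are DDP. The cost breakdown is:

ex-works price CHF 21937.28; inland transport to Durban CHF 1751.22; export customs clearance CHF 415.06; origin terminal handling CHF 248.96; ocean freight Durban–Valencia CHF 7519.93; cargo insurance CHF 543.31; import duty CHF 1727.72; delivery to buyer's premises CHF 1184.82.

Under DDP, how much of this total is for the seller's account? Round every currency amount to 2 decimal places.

DDP: the seller bears all costs including import duty.
Seller's account: goods 21937.28 + inland to port 1751.22 + export clearance 415.06 + origin terminal 248.96 + freight 7519.93 + insurance 543.31 + duty 1727.72 + delivery 1184.82 = 35328.30
Buyer's account: 0.00

Seller's account: CHF 35328.30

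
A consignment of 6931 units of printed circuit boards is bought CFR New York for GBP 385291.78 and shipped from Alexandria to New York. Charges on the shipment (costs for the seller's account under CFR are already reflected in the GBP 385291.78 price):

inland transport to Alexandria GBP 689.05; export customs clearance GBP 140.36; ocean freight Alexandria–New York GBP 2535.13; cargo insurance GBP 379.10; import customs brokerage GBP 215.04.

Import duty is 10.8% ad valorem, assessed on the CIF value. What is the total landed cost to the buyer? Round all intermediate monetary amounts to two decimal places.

CFR: the seller pays costs through ocean freight to the destination port, but not insurance.
Already in the invoice (seller's account under CFR): inland to port, export clearance, freight — exclude.
CIF value = CFR price + insurance = 385291.78 + 379.10 = 385670.88
Import duty = 385670.88 × 10.8% = 41652.46
Buyer bears: insurance 379.10 + brokerage 215.04 + duty 41652.46 = 42246.60
Landed cost = invoice 385291.78 + 42246.60 = 427538.38

Total landed cost: GBP 427538.38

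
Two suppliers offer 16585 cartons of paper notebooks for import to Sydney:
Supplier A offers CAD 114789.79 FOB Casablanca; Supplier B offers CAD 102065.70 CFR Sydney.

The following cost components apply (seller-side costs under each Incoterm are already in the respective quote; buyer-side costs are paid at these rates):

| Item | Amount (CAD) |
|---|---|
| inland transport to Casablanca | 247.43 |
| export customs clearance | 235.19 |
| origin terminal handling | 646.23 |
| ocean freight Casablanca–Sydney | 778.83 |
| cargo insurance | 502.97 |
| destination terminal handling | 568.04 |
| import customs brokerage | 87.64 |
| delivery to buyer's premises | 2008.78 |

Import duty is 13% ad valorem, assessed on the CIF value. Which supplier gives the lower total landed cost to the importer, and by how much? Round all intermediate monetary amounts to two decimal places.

Supplier B is cheaper by CAD 15258.30

Supplier A (FOB):
CIF value = FOB price + freight + insurance = 114789.79 + 778.83 + 502.97 = 116071.59
Import duty = 116071.59 × 13% = 15089.31
Buyer bears (A): 778.83 + 502.97 + 568.04 + 87.64 + 2008.78 = 3946.26
Landed cost (A) = invoice 114789.79 + 3946.26 + duty 15089.31 = 133825.36
Supplier B (CFR):
CIF value = CFR price + insurance = 102065.70 + 502.97 = 102568.67
Import duty = 102568.67 × 13% = 13333.93
Buyer bears (B): 502.97 + 568.04 + 87.64 + 2008.78 = 3167.43
Landed cost (B) = invoice 102065.70 + 3167.43 + duty 13333.93 = 118567.06
Difference = |133825.36 − 118567.06| = 15258.30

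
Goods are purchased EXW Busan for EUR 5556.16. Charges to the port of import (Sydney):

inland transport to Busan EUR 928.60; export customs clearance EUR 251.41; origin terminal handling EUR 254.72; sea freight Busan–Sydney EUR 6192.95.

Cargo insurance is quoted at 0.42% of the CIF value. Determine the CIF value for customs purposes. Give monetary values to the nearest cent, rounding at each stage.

Let C be the CIF value. C = EXW price + pre-shipment costs + freight + 0.42% × C
C − 0.42% × C = 5556.16 + 928.60 + 251.41 + 254.72 + 6192.95
0.9958 × C = 13183.84
C = 13183.84 / 0.9958 = 13239.45
Insurance premium = 0.42% × 13239.45 = 55.61

CIF value: EUR 13239.45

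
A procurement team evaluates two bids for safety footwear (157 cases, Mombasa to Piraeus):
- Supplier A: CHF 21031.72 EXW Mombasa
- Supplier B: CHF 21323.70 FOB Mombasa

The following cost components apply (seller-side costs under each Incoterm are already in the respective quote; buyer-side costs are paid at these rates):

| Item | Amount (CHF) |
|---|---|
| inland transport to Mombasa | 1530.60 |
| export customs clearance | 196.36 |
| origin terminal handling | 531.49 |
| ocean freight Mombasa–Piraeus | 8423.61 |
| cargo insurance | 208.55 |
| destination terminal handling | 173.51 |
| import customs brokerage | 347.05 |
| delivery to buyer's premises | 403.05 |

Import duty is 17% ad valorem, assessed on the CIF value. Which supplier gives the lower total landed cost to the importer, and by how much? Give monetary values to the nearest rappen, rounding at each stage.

Supplier B is cheaper by CHF 2300.77

Supplier A (EXW):
CIF value = EXW price + inland to port + export clearance + origin terminal + freight + insurance = 21031.72 + 1530.60 + 196.36 + 531.49 + 8423.61 + 208.55 = 31922.33
Import duty = 31922.33 × 17% = 5426.80
Buyer bears (A): 1530.60 + 196.36 + 531.49 + 8423.61 + 208.55 + 173.51 + 347.05 + 403.05 = 11814.22
Landed cost (A) = invoice 21031.72 + 11814.22 + duty 5426.80 = 38272.74
Supplier B (FOB):
CIF value = FOB price + freight + insurance = 21323.70 + 8423.61 + 208.55 = 29955.86
Import duty = 29955.86 × 17% = 5092.50
Buyer bears (B): 8423.61 + 208.55 + 173.51 + 347.05 + 403.05 = 9555.77
Landed cost (B) = invoice 21323.70 + 9555.77 + duty 5092.50 = 35971.97
Difference = |38272.74 − 35971.97| = 2300.77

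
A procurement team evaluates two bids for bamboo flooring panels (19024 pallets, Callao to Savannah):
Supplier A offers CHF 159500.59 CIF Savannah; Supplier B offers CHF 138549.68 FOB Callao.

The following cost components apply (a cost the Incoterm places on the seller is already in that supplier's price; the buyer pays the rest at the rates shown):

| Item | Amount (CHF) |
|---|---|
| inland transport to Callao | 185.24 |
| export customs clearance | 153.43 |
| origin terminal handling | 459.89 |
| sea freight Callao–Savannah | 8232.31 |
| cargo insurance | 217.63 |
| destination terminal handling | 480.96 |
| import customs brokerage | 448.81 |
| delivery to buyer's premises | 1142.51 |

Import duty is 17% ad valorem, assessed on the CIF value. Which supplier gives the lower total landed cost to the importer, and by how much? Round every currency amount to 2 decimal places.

Supplier A (CIF):
The CIF price already equals the CIF value: 159500.59
Import duty = 159500.59 × 17% = 27115.10
Buyer bears (A): 480.96 + 448.81 + 1142.51 = 2072.28
Landed cost (A) = invoice 159500.59 + 2072.28 + duty 27115.10 = 188687.97
Supplier B (FOB):
CIF value = FOB price + freight + insurance = 138549.68 + 8232.31 + 217.63 = 146999.62
Import duty = 146999.62 × 17% = 24989.94
Buyer bears (B): 8232.31 + 217.63 + 480.96 + 448.81 + 1142.51 = 10522.22
Landed cost (B) = invoice 138549.68 + 10522.22 + duty 24989.94 = 174061.84
Difference = |188687.97 − 174061.84| = 14626.13

Supplier B is cheaper by CHF 14626.13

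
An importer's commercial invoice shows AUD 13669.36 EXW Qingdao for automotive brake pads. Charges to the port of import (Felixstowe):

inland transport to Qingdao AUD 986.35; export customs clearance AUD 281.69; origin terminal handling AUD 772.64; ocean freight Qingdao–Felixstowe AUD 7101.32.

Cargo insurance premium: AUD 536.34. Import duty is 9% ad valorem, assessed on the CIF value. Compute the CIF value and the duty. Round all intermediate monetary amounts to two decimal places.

CIF value: AUD 23347.70; import duty: AUD 2101.29

CIF = EXW price + pre-shipment costs + freight + insurance
CIF = 13669.36 + 986.35 + 281.69 + 772.64 + 7101.32 + 536.34 = 23347.70
Import duty = 23347.70 × 9% = 2101.29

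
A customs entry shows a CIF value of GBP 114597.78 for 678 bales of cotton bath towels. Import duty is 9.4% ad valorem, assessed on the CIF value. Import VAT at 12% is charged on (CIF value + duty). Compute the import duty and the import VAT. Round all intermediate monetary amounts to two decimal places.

Import duty = 114597.78 × 9.4% = 10772.19
VAT base = CIF + duty = 114597.78 + 10772.19 = 125369.97
Import VAT = 125369.97 × 12% = 15044.40

Import duty: GBP 10772.19; import VAT: GBP 15044.40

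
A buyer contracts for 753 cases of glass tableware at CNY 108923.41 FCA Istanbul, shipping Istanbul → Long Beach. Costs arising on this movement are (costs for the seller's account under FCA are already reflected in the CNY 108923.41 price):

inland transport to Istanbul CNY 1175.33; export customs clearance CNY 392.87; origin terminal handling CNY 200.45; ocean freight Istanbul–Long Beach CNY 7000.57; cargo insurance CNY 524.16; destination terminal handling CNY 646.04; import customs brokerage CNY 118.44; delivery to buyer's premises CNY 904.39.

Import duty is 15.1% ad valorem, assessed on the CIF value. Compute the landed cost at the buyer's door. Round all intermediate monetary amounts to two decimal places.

Total landed cost: CNY 135931.40

FCA: the seller delivers export-cleared goods to the carrier; the buyer bears costs from that point.
Already in the invoice (seller's account under FCA): inland to port, export clearance — exclude.
CIF value = FCA price + origin terminal + freight + insurance = 108923.41 + 200.45 + 7000.57 + 524.16 = 116648.59
Import duty = 116648.59 × 15.1% = 17613.94
Buyer bears: origin terminal 200.45 + freight 7000.57 + insurance 524.16 + destination terminal 646.04 + brokerage 118.44 + delivery 904.39 + duty 17613.94 = 27007.99
Landed cost = invoice 108923.41 + 27007.99 = 135931.40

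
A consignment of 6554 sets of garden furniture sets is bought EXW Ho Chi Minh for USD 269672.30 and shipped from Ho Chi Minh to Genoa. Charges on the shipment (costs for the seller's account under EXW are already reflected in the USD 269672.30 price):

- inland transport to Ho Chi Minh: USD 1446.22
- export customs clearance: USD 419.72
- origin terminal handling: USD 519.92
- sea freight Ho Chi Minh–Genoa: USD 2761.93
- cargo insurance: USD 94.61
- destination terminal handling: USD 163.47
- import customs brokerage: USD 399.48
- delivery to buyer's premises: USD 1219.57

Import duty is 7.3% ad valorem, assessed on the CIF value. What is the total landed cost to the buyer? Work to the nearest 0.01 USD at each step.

EXW: the seller makes goods available at their premises; the buyer bears all onward costs.
CIF value = EXW price + inland to port + export clearance + origin terminal + freight + insurance = 269672.30 + 1446.22 + 419.72 + 519.92 + 2761.93 + 94.61 = 274914.70
Import duty = 274914.70 × 7.3% = 20068.77
Buyer bears: inland to port 1446.22 + export clearance 419.72 + origin terminal 519.92 + freight 2761.93 + insurance 94.61 + destination terminal 163.47 + brokerage 399.48 + delivery 1219.57 + duty 20068.77 = 27093.69
Landed cost = invoice 269672.30 + 27093.69 = 296765.99

Total landed cost: USD 296765.99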